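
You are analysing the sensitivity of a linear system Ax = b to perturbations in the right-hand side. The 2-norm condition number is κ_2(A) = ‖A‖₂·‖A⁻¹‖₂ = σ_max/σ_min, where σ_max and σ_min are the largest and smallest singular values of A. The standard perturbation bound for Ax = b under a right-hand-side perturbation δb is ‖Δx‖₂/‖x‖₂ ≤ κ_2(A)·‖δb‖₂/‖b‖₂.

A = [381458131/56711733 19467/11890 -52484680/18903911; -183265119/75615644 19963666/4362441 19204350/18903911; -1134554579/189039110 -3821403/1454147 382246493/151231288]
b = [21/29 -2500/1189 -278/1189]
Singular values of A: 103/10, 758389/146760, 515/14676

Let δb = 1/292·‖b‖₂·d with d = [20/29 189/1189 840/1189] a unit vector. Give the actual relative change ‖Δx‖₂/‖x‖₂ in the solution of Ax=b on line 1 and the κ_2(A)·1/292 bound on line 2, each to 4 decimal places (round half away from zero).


largest singular value 103/10, smallest 515/14676
condition number: (103/10) ÷ (515/14676) = 293.5200
bound on ‖Δx‖/‖x‖: κ·ε = 293.5200·1/292 = 1.0052
solve Ax = b  →  x = [0.1659 -0.3563 -0.0691]
‖b‖ = 2.2361, ‖x‖ = 0.3990
with δb = [0.0053 0.0012 0.0054], A·Δx = δb → ‖Δx‖ = 0.2182
realised ‖Δx‖/‖x‖ = 0.5469
tightness: 0.5469 against a bound of 1.0052 (unrounded ratio ≈ 0.5441)

0.5469
1.0052


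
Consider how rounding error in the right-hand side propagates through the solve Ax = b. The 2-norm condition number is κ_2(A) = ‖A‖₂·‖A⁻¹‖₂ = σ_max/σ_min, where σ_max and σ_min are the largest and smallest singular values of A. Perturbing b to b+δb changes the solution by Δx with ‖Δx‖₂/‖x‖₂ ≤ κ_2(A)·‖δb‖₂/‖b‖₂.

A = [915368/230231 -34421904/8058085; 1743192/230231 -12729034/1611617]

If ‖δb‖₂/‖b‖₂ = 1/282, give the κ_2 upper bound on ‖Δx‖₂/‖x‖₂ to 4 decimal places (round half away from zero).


M = AᵀA = [13413899392/183412849 -492922009008/6419449715; -492922009008/6419449715 18116176952644/224680740025]. tr(M)=41079909284/267159025, det(M)=236421376/267159025
eigenvalues of AᵀA: λ = (tr ± √(tr²−4·det))/2 = 3844/25, 61504/10686361
κ_2(A) = √(λ_max/λ_min) = √((3844/25) / (61504/10686361)) = 163.4500
bound on ‖Δx‖/‖x‖: κ·ε = 163.4500·1/282 = 0.5796

0.5796


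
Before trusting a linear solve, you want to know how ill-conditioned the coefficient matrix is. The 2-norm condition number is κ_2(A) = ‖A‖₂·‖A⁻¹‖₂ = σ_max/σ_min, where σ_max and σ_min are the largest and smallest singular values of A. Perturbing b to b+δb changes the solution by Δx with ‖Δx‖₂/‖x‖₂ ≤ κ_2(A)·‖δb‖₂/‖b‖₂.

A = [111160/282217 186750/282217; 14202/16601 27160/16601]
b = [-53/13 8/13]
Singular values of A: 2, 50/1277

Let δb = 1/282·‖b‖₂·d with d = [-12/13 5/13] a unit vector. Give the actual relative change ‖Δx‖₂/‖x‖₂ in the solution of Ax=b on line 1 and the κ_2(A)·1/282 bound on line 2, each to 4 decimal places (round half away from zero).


0.0037
0.1811

from the listed singular values, σ₁ = 2, σ_n = 50/1277
κ = σ_max/σ_min = 2/(50/1277) = 51.0800
bound on ‖Δx‖/‖x‖: κ·ε = 51.0800·1/282 = 0.1811
solve Ax = b  →  x = [-90.3765 47.6341]
‖b‖₂ = 4.1231 and ‖x‖₂ = 102.1612
δb = ε·‖b‖·d = [-0.0135 0.0056]; solving A·Δx = δb gives ‖Δx‖ = 0.3734
relative error = 0.0037
realised/bound (from unrounded values) ≈ 0.0202


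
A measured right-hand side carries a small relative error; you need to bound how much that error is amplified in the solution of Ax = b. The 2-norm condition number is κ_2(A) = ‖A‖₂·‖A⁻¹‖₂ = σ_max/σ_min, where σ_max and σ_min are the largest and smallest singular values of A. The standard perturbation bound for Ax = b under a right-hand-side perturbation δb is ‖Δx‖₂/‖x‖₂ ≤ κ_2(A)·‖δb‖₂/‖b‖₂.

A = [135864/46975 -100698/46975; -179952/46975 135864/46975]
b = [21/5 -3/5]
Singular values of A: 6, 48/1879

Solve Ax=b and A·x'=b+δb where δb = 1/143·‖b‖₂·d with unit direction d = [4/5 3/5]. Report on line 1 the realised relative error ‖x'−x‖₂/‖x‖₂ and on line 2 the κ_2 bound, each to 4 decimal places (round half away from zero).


0.0099
1.6425

σ_max = 6, σ_min = 48/1879
condition number: 6 ÷ (48/1879) = 234.8750
bound on ‖Δx‖/‖x‖: κ·ε = 234.8750·1/143 = 1.6425
solve Ax = b  →  x = [70.8625 93.6500]
‖b‖ = 4.2426, ‖x‖ = 117.4386
Δx = A⁻¹·δb where δb = 1/143·4.2426·d; ‖Δx‖ = 1.1614
dividing the unrounded norms, ‖Δx‖/‖x‖ = 0.0099
realised/bound (from unrounded values) ≈ 0.0060


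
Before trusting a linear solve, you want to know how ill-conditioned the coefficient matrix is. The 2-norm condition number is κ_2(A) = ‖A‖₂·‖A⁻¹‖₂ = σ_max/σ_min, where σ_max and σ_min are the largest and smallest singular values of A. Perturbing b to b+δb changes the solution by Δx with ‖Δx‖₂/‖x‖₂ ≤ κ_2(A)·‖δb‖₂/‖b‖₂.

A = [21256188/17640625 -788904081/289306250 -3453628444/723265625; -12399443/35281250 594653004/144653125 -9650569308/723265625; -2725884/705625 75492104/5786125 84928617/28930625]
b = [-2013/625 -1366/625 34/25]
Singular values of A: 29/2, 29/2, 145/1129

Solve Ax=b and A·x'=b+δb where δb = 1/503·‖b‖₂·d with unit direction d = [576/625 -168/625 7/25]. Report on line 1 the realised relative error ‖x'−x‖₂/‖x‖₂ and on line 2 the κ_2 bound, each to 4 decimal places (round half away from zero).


0.0041
0.2245

largest singular value 29/2, smallest 145/1129
condition number: (29/2) ÷ (145/1129) = 112.9000
κ_2(A)·‖δb‖/‖b‖ = 0.2245
solve Ax = b  →  x = [-14.9881 -4.1702 -0.7262]
‖b‖ = 4.1231, ‖x‖ = 15.5744
δb = ε·‖b‖·d = [0.0076 -0.0022 0.0023]; solving A·Δx = δb gives ‖Δx‖ = 0.0638
dividing the unrounded norms, ‖Δx‖/‖x‖ = 0.0041
realised/bound (from unrounded values) ≈ 0.0183


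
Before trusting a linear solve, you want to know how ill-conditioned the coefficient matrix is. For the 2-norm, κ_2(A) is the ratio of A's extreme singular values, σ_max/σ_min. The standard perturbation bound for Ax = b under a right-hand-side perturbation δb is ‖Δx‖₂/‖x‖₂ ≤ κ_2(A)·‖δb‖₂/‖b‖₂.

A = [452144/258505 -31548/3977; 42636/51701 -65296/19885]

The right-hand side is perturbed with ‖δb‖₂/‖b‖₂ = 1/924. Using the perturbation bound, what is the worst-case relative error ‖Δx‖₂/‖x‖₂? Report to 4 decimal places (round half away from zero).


AᵀA = [1478579344/395413225 -1311399936/79082645; -1311399936/79082645 29145475216/395413225]; tr = 3643552/47045, det = 3748096/5880625
solving λ² − 3643552/47045·λ + 3748096/5880625 = 0 gives λ = 1936/25, 1936/235225
κ = σ_max/σ_min = (44/5)/(44/485) = 97.0000
worst-case relative error ≤ 97.0000 × 1/924 = 0.1050

0.1050


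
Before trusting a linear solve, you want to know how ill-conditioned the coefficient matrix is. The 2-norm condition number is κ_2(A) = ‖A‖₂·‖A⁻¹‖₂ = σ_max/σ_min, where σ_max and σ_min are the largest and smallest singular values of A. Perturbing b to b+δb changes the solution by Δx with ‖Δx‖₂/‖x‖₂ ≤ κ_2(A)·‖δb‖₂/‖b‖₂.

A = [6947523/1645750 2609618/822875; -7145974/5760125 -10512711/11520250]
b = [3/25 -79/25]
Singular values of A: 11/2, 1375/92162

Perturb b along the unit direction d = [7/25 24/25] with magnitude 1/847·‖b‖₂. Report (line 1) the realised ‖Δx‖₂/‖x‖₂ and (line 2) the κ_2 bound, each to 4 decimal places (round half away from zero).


0.0012
0.4352

σ_max = 11/2, σ_min = 1375/92162
condition number: (11/2) ÷ (1375/92162) = 368.6480
worst-case relative error ≤ 368.6480 × 1/847 = 0.4352
solve Ax = b  →  x = [120.7939 -160.7555]
‖b‖₂ = 3.1623 and ‖x‖₂ = 201.0808
Δx = A⁻¹·δb where δb = 1/847·3.1623·d; ‖Δx‖ = 0.2502
dividing the unrounded norms, ‖Δx‖/‖x‖ = 0.0012
tightness: 0.0012 against a bound of 0.4352 (unrounded ratio ≈ 0.0029)


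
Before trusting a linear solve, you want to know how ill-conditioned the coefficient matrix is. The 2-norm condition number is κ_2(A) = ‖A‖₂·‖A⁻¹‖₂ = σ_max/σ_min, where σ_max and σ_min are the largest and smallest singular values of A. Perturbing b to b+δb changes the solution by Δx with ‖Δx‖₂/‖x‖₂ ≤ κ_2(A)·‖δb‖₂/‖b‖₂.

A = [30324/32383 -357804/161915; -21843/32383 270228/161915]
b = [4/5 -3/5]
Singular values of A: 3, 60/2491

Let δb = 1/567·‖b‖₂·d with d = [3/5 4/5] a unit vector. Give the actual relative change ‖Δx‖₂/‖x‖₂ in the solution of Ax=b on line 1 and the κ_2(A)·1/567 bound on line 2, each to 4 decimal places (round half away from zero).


0.2197
0.2197

σ_max = 3, σ_min = 60/2491
κ = σ_max/σ_min = 3/(60/2491) = 124.5500
worst-case relative error ≤ 124.5500 × 1/567 = 0.2197
solve Ax = b  →  x = [0.1282 -0.3077]
2-norm of b is 1.0000; of x, 0.3333
with δb = [0.0011 0.0014], A·Δx = δb → ‖Δx‖ = 0.0732
realised ‖Δx‖/‖x‖ = 0.2197
tightness: 0.2197 against a bound of 0.2197; the bound is attained (ratio 1)


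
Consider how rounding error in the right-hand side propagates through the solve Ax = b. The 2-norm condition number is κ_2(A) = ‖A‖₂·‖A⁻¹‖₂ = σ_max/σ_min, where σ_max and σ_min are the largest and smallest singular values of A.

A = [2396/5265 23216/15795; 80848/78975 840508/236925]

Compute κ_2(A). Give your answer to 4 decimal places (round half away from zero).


145.8000

AᵀA = [46320016/36905625 476148736/110716875; 476148736/110716875 4897779856/332150625]; tr = 8503456/531441, det = 6400/531441
λ_max, λ_min = (8503456/531441 ± √72295159054336/282429536481)/2 = 16, 400/531441
so κ_2 = √(16 / (400/531441)) = 145.8000


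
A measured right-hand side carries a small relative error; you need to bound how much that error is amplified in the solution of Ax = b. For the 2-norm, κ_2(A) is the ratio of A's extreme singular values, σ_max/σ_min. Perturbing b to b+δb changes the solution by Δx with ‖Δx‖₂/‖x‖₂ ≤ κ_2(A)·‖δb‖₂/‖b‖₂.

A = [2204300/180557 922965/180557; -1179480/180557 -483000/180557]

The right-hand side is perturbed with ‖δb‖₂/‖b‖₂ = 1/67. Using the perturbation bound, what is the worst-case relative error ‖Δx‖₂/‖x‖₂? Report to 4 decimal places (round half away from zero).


form AᵀA = [21626683600/112805641 9011005500/112805641; 9011005500/112805641 3754856025/112805641] with trace 150186625/667489 and determinant 360000/667489
λ_max, λ_min = (150186625/667489 ± √22555061144730625/445541565121)/2 = 225, 1600/667489
κ_2(A) = √(λ_max/λ_min) = √(225 / (1600/667489)) = 306.3750
worst-case relative error ≤ 306.3750 × 1/67 = 4.5728

4.5728


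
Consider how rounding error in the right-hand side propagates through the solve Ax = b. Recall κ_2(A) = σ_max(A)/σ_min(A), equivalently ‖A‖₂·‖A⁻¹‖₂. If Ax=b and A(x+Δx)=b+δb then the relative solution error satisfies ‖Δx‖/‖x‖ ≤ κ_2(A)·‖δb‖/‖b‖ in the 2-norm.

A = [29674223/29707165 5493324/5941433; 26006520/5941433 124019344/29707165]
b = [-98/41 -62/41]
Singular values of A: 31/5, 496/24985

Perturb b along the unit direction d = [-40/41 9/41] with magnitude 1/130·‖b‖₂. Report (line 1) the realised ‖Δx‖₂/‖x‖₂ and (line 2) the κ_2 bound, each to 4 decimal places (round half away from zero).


0.0109
2.4024

σ_max = 31/5, σ_min = 496/24985
κ = σ_max/σ_min = (31/5)/(496/24985) = 312.3125
κ_2(A)·‖δb‖/‖b‖ = 2.4024
solve Ax = b  →  x = [-69.7136 72.7315]
‖b‖ = 2.8284, ‖x‖ = 100.7465
δb = ε·‖b‖·d = [-0.0212 0.0048]; solving A·Δx = δb gives ‖Δx‖ = 1.0960
dividing the unrounded norms, ‖Δx‖/‖x‖ = 0.0109
tightness: 0.0109 against a bound of 2.4024 (unrounded ratio ≈ 0.0045)


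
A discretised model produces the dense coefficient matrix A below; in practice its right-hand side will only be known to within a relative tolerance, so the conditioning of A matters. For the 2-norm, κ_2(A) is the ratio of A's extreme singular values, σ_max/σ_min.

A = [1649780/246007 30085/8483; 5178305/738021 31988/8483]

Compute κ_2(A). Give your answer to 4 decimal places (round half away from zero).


AᵀA = [61011663625/647651601 10846362560/215883867; 10846362560/215883867 1928339369/71961289]; tr = 271165114/2241009, det = 366025/2241009
eigenvalues of AᵀA: λ = (tr ± √(tr²−4·det))/2 = 121, 3025/2241009
κ_2(A) = √(λ_max/λ_min) = √(121 / (3025/2241009)) = 299.4000

299.4000


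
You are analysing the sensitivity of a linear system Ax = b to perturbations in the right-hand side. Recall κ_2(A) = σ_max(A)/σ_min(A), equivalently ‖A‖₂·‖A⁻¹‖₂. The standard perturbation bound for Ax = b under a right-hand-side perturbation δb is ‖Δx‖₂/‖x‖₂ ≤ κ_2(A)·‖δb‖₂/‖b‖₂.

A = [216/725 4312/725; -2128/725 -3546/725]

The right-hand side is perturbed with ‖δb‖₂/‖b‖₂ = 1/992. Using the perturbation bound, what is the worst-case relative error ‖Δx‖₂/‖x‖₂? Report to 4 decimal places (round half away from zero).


0.0040

AᵀA = [1088/125 2016/125; 2016/125 7412/125]; tr = 68, det = 256
λ_max, λ_min = (68 ± √3600)/2 = 64, 4
σ_max=√64=8, σ_min=√4=2 → κ = 4.0000
perturbation bound = 4.0000·1/992 = 0.0040


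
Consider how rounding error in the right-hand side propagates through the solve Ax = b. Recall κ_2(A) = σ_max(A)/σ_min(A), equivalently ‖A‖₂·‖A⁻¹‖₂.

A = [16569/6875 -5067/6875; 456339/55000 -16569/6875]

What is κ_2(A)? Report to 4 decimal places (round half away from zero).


form AᵀA = [72260901/968000 -2634471/121000; -2634471/121000 96066/15125] with trace 627273/7744 and determinant 729/7744
eigenvalues of AᵀA: λ = (tr ± √(tr²−4·det))/2 = 81, 9/7744
κ_2(A) = √(λ_max/λ_min) = √(81 / (9/7744)) = 264.0000

264.0000


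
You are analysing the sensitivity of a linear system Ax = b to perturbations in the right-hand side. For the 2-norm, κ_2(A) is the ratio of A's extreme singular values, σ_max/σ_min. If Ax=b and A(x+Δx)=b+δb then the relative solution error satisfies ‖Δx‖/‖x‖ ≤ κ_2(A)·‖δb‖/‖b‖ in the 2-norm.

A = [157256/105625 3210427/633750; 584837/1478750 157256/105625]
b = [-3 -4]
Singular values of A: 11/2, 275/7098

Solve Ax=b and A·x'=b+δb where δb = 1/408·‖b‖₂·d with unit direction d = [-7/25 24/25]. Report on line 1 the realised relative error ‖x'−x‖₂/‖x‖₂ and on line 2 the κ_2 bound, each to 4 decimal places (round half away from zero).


σ_max = 11/2, σ_min = 275/7098
condition number: (11/2) ÷ (275/7098) = 141.9600
perturbation bound = 141.9600·1/408 = 0.3479
solve Ax = b  →  x = [74.1318 -22.3793]
‖b‖ = 5.0000, ‖x‖ = 77.4361
with δb = [-0.0034 0.0118], A·Δx = δb → ‖Δx‖ = 0.3163
realised ‖Δx‖/‖x‖ = 0.0041
so the bound overstates the realised error by a factor of ≈ 85.1798 (computed from the unrounded values)

0.0041
0.3479


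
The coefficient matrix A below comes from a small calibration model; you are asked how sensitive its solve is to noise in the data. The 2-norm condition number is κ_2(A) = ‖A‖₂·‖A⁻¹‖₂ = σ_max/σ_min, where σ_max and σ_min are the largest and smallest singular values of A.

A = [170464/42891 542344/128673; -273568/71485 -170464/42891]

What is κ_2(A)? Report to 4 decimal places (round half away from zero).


191.2500

M = AᵀA = [1664690176/54686025 1048694528/32811615; 1048694528/32811615 660712000/19686969]. tr(M)=37455424/585225, det(M)=65536/585225
eigenvalues of AᵀA: λ = (tr ± √(tr²−4·det))/2 = 64, 1024/585225
so κ_2 = √(64 / (1024/585225)) = 191.2500


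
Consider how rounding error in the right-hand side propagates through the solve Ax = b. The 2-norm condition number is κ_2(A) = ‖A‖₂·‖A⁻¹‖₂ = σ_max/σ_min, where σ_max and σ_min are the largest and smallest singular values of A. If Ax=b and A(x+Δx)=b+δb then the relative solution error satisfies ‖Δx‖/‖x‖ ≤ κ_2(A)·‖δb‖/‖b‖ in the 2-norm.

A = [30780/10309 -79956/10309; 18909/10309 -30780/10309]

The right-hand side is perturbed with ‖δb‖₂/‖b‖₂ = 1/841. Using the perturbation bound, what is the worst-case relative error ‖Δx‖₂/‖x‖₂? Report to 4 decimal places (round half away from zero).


0.0181

AᵀA = [593973/48373 -1385100/48373; -1385100/48373 3341088/48373]; tr = 302697/3721, det = 104976/3721
λ_max, λ_min = (302697/3721 ± √90063011025/13845841)/2 = 81, 1296/3721
σ_max=√81=9, σ_min=√(1296/3721)=(36/61) → κ = 15.2500
perturbation bound = 15.2500·1/841 = 0.0181


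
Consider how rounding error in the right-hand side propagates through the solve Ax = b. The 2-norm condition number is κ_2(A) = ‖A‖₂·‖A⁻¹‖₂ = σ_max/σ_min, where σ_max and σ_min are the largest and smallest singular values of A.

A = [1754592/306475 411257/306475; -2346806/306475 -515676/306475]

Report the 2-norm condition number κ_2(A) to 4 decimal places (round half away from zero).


form AᵀA = [343443659524/3757077025 15454238184/751415405; 15454238184/751415405 17402162281/3757077025] with trace 42932281/447005 and determinant 23059204/55875625
char-poly roots: 2401/25 and 9604/2235025
so κ_2 = √((2401/25) / (9604/2235025)) = 149.5000

149.5000


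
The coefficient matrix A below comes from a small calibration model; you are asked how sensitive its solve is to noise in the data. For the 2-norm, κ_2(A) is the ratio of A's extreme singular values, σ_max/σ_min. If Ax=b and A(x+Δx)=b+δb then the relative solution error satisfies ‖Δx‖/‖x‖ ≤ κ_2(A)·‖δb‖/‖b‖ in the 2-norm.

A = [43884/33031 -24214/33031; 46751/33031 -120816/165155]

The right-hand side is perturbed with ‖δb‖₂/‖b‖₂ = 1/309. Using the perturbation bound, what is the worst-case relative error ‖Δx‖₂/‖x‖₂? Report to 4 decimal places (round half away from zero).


0.2385

M = AᵀA = [4888777/1297321 -13033656/6486605; -13033656/6486605 34785316/32433025]. tr(M)=543269/112225, det(M)=484/112225
char-poly roots: 121/25 and 4/4489
κ = σ_max/σ_min = (11/5)/(2/67) = 73.7000
perturbation bound = 73.7000·1/309 = 0.2385


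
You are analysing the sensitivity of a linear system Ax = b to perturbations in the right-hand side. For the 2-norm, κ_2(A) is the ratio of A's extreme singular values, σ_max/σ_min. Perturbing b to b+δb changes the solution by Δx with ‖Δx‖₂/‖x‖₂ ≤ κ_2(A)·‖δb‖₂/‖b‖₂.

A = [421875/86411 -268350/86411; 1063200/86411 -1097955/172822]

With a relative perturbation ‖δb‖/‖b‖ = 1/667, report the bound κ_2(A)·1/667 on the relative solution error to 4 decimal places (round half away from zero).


0.0469

AᵀA = [7741850625/44182609 -4123568250/44182609; -4123568250/44182609 8837586225/176730436]; tr = 137733525/611524, det = 31640625/611524
eigenvalues of AᵀA: λ = (tr ± √(tr²−4·det))/2 = 225, 140625/611524
σ_max=√225=15, σ_min=√(140625/611524)=(375/782) → κ = 31.2800
bound on ‖Δx‖/‖x‖: κ·ε = 31.2800·1/667 = 0.0469


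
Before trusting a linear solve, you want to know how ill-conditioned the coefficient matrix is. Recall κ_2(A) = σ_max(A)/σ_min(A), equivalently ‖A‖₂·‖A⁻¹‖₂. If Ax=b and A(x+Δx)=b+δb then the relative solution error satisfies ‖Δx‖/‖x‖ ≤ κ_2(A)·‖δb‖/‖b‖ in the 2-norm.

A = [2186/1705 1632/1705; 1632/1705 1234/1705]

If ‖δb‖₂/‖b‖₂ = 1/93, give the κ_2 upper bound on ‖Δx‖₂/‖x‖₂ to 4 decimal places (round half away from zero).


form AᵀA = [1488404/581405 1116288/581405; 1116288/581405 837236/581405] with trace 465128/116281 and determinant 16/116281
λ_max, λ_min = (465128/116281 ± √216336614400/13521270961)/2 = 4, 4/116281
κ = σ_max/σ_min = 2/(2/341) = 341.0000
perturbation bound = 341.0000·1/93 = 3.6667

3.6667


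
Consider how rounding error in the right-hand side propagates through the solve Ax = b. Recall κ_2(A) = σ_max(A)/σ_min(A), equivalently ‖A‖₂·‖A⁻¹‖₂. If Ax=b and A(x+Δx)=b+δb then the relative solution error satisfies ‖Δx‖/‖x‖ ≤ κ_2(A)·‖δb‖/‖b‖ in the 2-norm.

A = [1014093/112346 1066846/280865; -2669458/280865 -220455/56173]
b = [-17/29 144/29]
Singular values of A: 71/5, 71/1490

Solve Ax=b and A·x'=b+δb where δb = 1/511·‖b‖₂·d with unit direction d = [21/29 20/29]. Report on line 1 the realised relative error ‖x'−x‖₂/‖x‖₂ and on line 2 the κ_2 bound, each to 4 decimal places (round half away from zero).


σ_max = 71/5, σ_min = 71/1490
condition number: (71/5) ÷ (71/1490) = 298.0000
κ_2(A)·‖δb‖/‖b‖ = 0.5832
solve Ax = b  →  x = [-24.4745 58.0065]
‖b‖ = 5.0000, ‖x‖ = 62.9584
re-solving with b+δb shifts x by Δx of norm 0.2053
relative error = 0.0033
tightness: 0.0033 against a bound of 0.5832 (unrounded ratio ≈ 0.0056)

0.0033
0.5832


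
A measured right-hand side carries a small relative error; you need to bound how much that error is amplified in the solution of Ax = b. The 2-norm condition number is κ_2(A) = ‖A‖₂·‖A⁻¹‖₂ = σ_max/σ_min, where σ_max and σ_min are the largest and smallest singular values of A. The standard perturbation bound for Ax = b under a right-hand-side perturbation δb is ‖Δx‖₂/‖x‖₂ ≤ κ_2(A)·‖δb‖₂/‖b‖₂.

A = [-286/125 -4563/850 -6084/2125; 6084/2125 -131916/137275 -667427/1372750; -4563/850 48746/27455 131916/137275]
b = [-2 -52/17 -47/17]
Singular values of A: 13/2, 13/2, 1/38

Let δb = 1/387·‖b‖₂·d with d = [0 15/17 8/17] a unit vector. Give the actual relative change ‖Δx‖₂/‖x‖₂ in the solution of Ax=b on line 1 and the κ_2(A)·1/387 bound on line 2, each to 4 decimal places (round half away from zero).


largest singular value 13/2, smallest 1/38
κ_2(A) = (13/2) / (1/38) = 247.0000
perturbation bound = 247.0000·1/387 = 0.6382
solve Ax = b  →  x = [0.2523 71.7357 -134.0076]
‖b‖ = 4.5826, ‖x‖ = 152.0004
re-solving with b+δb shifts x by Δx of norm 0.4500
dividing the unrounded norms, ‖Δx‖/‖x‖ = 0.0030
realised/bound (from unrounded values) ≈ 0.0046

0.0030
0.6382


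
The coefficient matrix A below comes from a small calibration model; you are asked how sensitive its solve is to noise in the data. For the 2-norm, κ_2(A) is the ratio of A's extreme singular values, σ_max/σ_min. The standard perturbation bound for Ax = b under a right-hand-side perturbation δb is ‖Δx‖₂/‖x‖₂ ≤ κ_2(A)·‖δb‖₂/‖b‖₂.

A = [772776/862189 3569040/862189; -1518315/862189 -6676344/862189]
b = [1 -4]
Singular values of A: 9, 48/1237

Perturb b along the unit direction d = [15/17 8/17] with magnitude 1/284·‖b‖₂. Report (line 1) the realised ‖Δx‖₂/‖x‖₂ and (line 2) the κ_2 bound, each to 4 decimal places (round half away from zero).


0.0145
0.8167

from the listed singular values, σ₁ = 9, σ_n = 48/1237
κ = σ_max/σ_min = 9/(48/1237) = 231.9375
bound on ‖Δx‖/‖x‖: κ·ε = 231.9375·1/284 = 0.8167
solve Ax = b  →  x = [25.2398 -5.2234]
‖b‖ = 4.1231, ‖x‖ = 25.7747
Δx = A⁻¹·δb where δb = 1/284·4.1231·d; ‖Δx‖ = 0.3741
realised ‖Δx‖/‖x‖ = 0.0145
tightness: 0.0145 against a bound of 0.8167 (unrounded ratio ≈ 0.0178)


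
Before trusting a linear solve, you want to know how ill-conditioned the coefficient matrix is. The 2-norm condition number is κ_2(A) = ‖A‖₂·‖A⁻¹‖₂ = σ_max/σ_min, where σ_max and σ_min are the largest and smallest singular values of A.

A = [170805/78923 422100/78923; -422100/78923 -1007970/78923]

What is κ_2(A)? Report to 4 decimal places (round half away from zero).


M = AᵀA = [1226880225/36857041 2944147500/36857041; 2944147500/36857041 7066106100/36857041]. tr(M)=49070925/218089, det(M)=202500/218089
eigenvalues of AᵀA: λ = (tr ± √(tr²−4·det))/2 = 225, 900/218089
so κ_2 = √(225 / (900/218089)) = 233.5000

233.5000


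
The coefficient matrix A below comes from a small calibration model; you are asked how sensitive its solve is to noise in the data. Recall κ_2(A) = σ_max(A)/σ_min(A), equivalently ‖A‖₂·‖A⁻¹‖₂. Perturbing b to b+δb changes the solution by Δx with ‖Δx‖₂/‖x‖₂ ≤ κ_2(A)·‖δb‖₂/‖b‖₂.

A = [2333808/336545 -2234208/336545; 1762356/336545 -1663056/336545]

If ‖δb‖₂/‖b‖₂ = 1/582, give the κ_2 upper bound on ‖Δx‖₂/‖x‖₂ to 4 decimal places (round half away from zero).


M = AᵀA = [342102338064/4530501481 -325804368960/4530501481; -325804368960/4530501481 310297625856/4530501481]. tr(M)=775743120/5387041, det(M)=1327104/5387041
λ_max, λ_min = (775743120/5387041 ± √601748791572697344/29020210735681)/2 = 144, 9216/5387041
so κ_2 = √(144 / (9216/5387041)) = 290.1250
κ_2(A)·‖δb‖/‖b‖ = 0.4985

0.4985


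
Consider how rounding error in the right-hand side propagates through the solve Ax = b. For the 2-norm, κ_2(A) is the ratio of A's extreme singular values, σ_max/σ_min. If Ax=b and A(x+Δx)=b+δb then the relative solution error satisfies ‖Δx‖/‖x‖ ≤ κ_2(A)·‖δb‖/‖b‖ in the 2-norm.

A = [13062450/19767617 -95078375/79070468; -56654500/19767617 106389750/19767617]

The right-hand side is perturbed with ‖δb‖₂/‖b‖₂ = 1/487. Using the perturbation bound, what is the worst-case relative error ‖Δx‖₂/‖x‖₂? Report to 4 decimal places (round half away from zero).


AᵀA = [118289532500/13673887457 -443569809375/27347774914; -443569809375/27347774914 6653615140625/218782199312]; tr = 502720450625/12869541136, det = 9765625/804346321
char-poly roots: 625/16 and 250000/804346321
σ_max=√(625/16)=(25/4), σ_min=√(250000/804346321)=(500/28361) → κ = 354.5125
worst-case relative error ≤ 354.5125 × 1/487 = 0.7280

0.7280


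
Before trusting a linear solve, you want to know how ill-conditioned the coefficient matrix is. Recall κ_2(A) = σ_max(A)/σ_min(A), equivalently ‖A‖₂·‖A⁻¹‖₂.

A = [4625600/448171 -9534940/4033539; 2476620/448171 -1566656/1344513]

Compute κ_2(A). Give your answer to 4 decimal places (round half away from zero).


form AᵀA = [95258899600/695007769 -192888765440/6255069921; -192888765440/6255069921 391020000016/56295629289] with trace 4822719136/33489369 and determinant 4000000/3721041
λ_max, λ_min = (4822719136/33489369 ± √23253797395604586496/1121537836018161)/2 = 144, 250000/33489369
κ = σ_max/σ_min = 12/(500/5787) = 138.8880

138.8880


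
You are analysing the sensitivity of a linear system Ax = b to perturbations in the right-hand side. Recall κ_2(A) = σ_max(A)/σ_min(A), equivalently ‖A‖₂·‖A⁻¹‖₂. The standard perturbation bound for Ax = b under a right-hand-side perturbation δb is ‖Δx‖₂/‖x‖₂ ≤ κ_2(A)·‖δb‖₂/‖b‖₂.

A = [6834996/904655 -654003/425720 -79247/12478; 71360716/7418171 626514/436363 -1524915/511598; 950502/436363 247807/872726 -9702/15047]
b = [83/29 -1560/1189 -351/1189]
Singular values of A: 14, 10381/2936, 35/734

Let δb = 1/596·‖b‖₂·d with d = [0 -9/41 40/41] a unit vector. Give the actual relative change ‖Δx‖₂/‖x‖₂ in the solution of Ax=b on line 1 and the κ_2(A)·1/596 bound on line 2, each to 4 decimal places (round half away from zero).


0.1307
0.4926

largest singular value 14, smallest 35/734
condition number: 14 ÷ (35/734) = 293.6000
perturbation bound = 293.6000·1/596 = 0.4926
solve Ax = b  →  x = [-0.2564 -0.5091 -0.6325]
‖b‖₂ = 3.1623 and ‖x‖₂ = 0.8515
Δx = A⁻¹·δb where δb = 1/596·3.1623·d; ‖Δx‖ = 0.1113
realised ‖Δx‖/‖x‖ = 0.1307
realised/bound (from unrounded values) ≈ 0.2653


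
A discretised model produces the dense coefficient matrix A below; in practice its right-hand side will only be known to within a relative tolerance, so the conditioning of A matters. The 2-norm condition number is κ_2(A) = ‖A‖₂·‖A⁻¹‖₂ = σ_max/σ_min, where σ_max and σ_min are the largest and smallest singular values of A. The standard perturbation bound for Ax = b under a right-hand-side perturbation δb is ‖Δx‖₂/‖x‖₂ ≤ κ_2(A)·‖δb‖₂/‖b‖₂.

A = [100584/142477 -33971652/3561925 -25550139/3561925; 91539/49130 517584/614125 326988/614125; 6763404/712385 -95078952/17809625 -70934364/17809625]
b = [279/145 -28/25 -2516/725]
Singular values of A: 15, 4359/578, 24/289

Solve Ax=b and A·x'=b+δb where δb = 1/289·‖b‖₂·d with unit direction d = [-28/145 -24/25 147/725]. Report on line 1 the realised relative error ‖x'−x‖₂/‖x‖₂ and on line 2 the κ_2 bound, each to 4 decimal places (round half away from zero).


0.3214
0.6250

largest singular value 15, smallest 24/289
condition number: 15 ÷ (24/289) = 180.6250
bound on ‖Δx‖/‖x‖: κ·ε = 180.6250·1/289 = 0.6250
solve Ax = b  →  x = [-0.4994 -0.1526 -0.1145]
‖b‖ = 4.1231, ‖x‖ = 0.5346
Δx = A⁻¹·δb where δb = 1/289·4.1231·d; ‖Δx‖ = 0.1718
realised ‖Δx‖/‖x‖ = 0.3214
tightness: 0.3214 against a bound of 0.6250 (unrounded ratio ≈ 0.5142)


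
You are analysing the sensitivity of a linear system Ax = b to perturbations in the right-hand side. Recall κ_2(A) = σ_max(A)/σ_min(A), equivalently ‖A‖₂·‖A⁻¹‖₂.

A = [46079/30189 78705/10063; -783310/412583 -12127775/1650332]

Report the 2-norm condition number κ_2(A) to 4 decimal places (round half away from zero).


M = AᵀA = [10810219981/1821667761 10480578955/404815058; 10480578955/404815058 372995934025/3238520464]. tr(M)=2099897041/17338896, det(M)=228765625/17338896
eigenvalues of AᵀA: λ = (tr ± √(tr²−4·det))/2 = 121, 1890625/17338896
σ_max=√121=11, σ_min=√(1890625/17338896)=(1375/4164) → κ = 33.3120

33.3120


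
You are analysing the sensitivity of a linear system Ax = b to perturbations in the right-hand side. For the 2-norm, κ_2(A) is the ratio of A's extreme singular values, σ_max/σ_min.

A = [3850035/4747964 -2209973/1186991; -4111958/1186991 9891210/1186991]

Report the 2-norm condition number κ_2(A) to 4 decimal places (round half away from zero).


278.3750

M = AᵀA = [169752496729/13410566416 -101842613775/3352641604; -101842613775/3352641604 61106493709/838160401]. tr(M)=6789682817/79352464, det(M)=1874161/19838116
char-poly roots: 1369/16 and 5476/4959529
so κ_2 = √((1369/16) / (5476/4959529)) = 278.3750


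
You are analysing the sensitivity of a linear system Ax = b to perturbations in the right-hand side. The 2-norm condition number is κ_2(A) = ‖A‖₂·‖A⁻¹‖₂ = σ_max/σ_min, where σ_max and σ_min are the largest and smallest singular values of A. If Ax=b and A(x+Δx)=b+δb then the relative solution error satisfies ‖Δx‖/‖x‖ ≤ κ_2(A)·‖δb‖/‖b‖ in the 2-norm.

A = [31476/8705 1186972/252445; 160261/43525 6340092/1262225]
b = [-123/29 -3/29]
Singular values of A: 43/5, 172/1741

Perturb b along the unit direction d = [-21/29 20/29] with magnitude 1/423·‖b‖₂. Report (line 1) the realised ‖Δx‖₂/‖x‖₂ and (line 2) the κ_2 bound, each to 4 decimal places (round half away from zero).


0.0033
0.2058

largest singular value 43/5, smallest 172/1741
κ = σ_max/σ_min = (43/5)/(172/1741) = 87.0500
bound on ‖Δx‖/‖x‖: κ·ε = 87.0500·1/423 = 0.2058
solve Ax = b  →  x = [-24.5023 17.9407]
‖b‖ = 4.2426, ‖x‖ = 30.3683
re-solving with b+δb shifts x by Δx of norm 0.1015
relative error = 0.0033
realised/bound (from unrounded values) ≈ 0.0162


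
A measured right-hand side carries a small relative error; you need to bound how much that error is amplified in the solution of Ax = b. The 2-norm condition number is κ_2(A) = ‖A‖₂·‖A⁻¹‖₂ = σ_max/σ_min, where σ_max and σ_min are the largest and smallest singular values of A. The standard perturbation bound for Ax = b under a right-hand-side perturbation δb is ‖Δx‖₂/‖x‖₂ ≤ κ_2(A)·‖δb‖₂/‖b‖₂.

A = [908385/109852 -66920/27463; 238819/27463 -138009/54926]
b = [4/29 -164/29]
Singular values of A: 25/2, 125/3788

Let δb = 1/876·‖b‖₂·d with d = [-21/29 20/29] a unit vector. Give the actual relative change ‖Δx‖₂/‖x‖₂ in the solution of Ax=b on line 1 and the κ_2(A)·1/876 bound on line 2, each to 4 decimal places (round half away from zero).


σ_max = 25/2, σ_min = 125/3788
κ_2(A) = (25/2) / (125/3788) = 378.8000
worst-case relative error ≤ 378.8000 × 1/876 = 0.4324
solve Ax = b  →  x = [-34.2477 -116.2778]
‖b‖₂ = 5.6569 and ‖x‖₂ = 121.2164
Δx = A⁻¹·δb where δb = 1/876·5.6569·d; ‖Δx‖ = 0.1957
relative error = 0.0016
realised/bound (from unrounded values) ≈ 0.0037

0.0016
0.4324


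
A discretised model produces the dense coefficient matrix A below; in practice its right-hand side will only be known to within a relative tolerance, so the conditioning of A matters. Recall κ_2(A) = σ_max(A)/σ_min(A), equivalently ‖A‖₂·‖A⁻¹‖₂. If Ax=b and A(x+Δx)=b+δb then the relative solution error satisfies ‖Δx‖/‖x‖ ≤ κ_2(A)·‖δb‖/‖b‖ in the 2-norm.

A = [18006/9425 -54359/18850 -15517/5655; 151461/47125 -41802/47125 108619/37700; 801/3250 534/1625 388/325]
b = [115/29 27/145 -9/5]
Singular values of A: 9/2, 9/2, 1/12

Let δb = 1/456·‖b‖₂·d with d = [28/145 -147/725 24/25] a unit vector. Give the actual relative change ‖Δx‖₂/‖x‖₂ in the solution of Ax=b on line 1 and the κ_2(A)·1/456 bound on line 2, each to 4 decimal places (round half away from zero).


largest singular value 9/2, smallest 1/12
condition number: (9/2) ÷ (1/12) = 54.0000
κ_2(A)·‖δb‖/‖b‖ = 0.1184
solve Ax = b  →  x = [7.0256 8.2564 -5.2308]
‖b‖₂ = 4.3589 and ‖x‖₂ = 12.0370
Δx = A⁻¹·δb where δb = 1/456·4.3589·d; ‖Δx‖ = 0.1147
realised ‖Δx‖/‖x‖ = 0.0095
so the bound overstates the realised error by a factor of ≈ 12.4266 (computed from the unrounded values)

0.0095
0.1184


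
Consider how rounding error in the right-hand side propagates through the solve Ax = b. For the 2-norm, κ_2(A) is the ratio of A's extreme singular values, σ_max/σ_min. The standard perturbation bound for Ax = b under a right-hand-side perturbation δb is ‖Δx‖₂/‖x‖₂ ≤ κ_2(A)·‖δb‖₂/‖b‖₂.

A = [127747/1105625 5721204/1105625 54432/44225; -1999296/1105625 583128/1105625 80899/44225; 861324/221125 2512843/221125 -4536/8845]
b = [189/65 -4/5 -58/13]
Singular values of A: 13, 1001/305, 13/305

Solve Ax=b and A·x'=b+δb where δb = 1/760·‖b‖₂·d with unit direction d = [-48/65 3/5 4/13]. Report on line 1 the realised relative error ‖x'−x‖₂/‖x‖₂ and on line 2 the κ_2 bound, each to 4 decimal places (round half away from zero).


0.0018
0.4013

σ_max = 13, σ_min = 13/305
condition number: 13 ÷ (13/305) = 305.0000
worst-case relative error ≤ 305.0000 × 1/760 = 0.4013
solve Ax = b  →  x = [-62.6209 18.0240 -67.5373]
‖b‖₂ = 5.3852 and ‖x‖₂ = 93.8484
δb = ε·‖b‖·d = [-0.0052 0.0043 0.0022]; solving A·Δx = δb gives ‖Δx‖ = 0.1662
dividing the unrounded norms, ‖Δx‖/‖x‖ = 0.0018
realised/bound (from unrounded values) ≈ 0.0044


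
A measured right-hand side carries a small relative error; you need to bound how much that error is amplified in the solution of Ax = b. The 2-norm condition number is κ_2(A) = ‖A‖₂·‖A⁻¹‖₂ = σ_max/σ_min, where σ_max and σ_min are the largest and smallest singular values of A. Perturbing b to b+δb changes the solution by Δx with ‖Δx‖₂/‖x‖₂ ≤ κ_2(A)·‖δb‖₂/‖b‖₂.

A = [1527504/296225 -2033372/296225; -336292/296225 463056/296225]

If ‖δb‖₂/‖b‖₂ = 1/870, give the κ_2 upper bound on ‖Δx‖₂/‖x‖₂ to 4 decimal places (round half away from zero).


AᵀA = [291060176/10440125 -388067328/10440125; -388067328/10440125 517432784/10440125]; tr = 161698592/2088025, det = 3748096/52200625
char-poly roots: 1936/25 and 1936/2088025
κ = σ_max/σ_min = (44/5)/(44/1445) = 289.0000
worst-case relative error ≤ 289.0000 × 1/870 = 0.3322

0.3322


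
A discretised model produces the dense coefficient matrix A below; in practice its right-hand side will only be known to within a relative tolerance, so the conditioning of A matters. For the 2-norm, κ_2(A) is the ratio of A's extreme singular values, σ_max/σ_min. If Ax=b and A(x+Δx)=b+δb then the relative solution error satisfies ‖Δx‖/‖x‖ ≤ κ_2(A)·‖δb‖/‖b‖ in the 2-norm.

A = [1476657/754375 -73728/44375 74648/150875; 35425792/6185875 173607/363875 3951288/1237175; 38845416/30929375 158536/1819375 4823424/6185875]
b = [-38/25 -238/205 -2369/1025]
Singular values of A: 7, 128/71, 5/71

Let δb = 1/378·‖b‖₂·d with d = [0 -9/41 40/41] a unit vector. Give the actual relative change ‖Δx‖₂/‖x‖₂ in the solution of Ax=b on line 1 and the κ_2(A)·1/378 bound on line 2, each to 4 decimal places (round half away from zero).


σ_max = 7, σ_min = 5/71
κ_2(A) = 7 / (5/71) = 99.4000
worst-case relative error ≤ 99.4000 × 1/378 = 0.2630
solve Ax = b  →  x = [12.5049 8.4845 -24.0539]
‖b‖ = 3.0000, ‖x‖ = 28.4069
re-solving with b+δb shifts x by Δx of norm 0.1127
dividing the unrounded norms, ‖Δx‖/‖x‖ = 0.0040
tightness: 0.0040 against a bound of 0.2630 (unrounded ratio ≈ 0.0151)

0.0040
0.2630


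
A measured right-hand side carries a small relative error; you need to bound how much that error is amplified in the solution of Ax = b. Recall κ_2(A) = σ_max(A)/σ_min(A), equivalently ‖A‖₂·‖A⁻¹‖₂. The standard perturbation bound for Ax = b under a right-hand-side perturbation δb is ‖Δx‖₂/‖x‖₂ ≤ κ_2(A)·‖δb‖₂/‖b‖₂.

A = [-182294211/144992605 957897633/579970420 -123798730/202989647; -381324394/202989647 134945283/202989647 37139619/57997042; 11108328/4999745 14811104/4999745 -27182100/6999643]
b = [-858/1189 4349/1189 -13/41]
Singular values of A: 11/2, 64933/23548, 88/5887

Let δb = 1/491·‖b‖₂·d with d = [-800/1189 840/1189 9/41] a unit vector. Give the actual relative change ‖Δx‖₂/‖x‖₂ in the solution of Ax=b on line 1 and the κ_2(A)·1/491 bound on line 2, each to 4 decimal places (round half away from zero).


0.0025
0.7494

σ_max = 11/2, σ_min = 88/5887
condition number: (11/2) ÷ (88/5887) = 367.9375
perturbation bound = 367.9375·1/491 = 0.7494
solve Ax = b  →  x = [86.5423 116.5985 138.5408]
2-norm of b is 3.7417; of x, 200.6946
Δx = A⁻¹·δb where δb = 1/491·3.7417·d; ‖Δx‖ = 0.5098
dividing the unrounded norms, ‖Δx‖/‖x‖ = 0.0025
so the bound overstates the realised error by a factor of ≈ 295.0083 (computed from the unrounded values)


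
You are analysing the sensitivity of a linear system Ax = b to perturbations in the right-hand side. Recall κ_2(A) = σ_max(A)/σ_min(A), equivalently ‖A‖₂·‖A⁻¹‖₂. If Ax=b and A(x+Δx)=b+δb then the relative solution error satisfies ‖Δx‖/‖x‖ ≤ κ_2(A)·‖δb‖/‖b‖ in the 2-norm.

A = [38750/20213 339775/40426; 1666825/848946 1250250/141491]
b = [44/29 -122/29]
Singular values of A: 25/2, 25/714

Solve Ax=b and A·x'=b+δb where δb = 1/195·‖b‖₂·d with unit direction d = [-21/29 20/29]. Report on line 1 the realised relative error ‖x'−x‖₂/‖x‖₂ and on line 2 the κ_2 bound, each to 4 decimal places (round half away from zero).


largest singular value 25/2, smallest 25/714
condition number: (25/2) ÷ (25/714) = 357.0000
κ_2(A)·‖δb‖/‖b‖ = 1.8308
solve Ax = b  →  x = [111.4185 -25.2332]
‖b‖ = 4.4721, ‖x‖ = 114.2401
δb = ε·‖b‖·d = [-0.0166 0.0158]; solving A·Δx = δb gives ‖Δx‖ = 0.6550
relative error = 0.0057
so the bound overstates the realised error by a factor of ≈ 319.3108 (computed from the unrounded values)

0.0057
1.8308
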